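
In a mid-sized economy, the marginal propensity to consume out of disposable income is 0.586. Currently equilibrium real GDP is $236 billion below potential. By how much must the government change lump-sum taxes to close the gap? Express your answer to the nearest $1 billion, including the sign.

−$167 billion

Spending multiplier = 1/(1 − MPC) = 1/(1 − 0.586) = 1/0.414 ≈ 2.415.
Tax multiplier = −c·k = −0.586/0.414 ≈ −1.415. Need ΔY = +$236 billion, so ΔT = ΔY/(−c·k) = −(+$236 billion) × 0.414 / 0.586 ≈ −$167 billion.
The government should cut lump-sum taxes by $167 billion.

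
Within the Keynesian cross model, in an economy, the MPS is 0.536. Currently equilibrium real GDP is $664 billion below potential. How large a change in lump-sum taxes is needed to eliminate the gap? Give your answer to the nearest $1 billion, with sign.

−$767 billion

MPC = 1 − MPS = 1 − 0.536 = 0.464.
Spending multiplier = 1/(1 − MPC) = 1/(1 − 0.464) = 1/0.536 ≈ 1.866.
Tax multiplier = −c·k = −0.464/0.536 ≈ −0.866. Need ΔY = +$664 billion, so ΔT = ΔY/(−c·k) = −(+$664 billion) × 0.536 / 0.464 ≈ −$767 billion.
The government should cut lump-sum taxes by $767 billion.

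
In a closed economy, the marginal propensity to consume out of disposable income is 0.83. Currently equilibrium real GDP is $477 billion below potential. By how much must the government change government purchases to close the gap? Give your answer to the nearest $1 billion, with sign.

+$81 billion

Spending multiplier = 1/(1 − MPC) = 1/(1 − 0.83) = 1/0.17 ≈ 5.882.
Need ΔY = +$477 billion, so ΔG = ΔY/k = (+$477 billion) × 0.17 ≈ +$81 billion.
The government should increase government purchases by $81 billion.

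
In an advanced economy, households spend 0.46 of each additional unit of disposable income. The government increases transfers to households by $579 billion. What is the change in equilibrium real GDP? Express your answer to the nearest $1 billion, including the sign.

+$493 billion

The transfer change shifts disposable income by +$579 billion, so first-round consumption changes by c·ΔTR = 0.46 × (+$579 billion) = +$266.34 billion.
Expenditure multiplier = 1/(1 − MPC) = 1/(1 − 0.46) = 1/0.54 ≈ 1.852.
The transfer multiplier is c × k ≈ 0.852, so ΔY = k × (c·ΔTR) = (+$266.34 billion) / 0.54 ≈ +$493 billion.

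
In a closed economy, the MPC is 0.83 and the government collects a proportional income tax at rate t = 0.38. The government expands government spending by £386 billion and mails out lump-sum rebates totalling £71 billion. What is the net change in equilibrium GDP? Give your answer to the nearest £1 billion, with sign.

Expenditure multiplier = 1/(1 − c(1−t)) = 1/(1 − 0.83×0.62) = 1/0.4854 ≈ 2.06.
ΔG contributes k·ΔG = (+£386 billion) / 0.4854 ≈ +£795.2 billion.
ΔT of −£71 billion changes first-round spending by −c·ΔT = +£58.93 billion, contributing k·(−c·ΔT) = (+£58.93 billion) / 0.4854 ≈ +£121.4 billion.
Net ΔY = k(ΔG − c·ΔT) = (+£444.93 billion) / 0.4854 ≈ +£917 billion.

+£917 billion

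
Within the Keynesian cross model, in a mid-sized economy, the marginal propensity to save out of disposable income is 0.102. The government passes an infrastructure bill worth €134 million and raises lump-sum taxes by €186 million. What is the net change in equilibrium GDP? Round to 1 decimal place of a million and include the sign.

−€323.8 million

MPC = 1 − MPS = 1 − 0.102 = 0.898.
Expenditure multiplier = 1/(1 − MPC) = 1/(1 − 0.898) = 1/0.102 ≈ 9.804.
ΔG contributes k·ΔG = (+€134 million) / 0.102 ≈ +€1,313.7 million.
ΔT of +€186 million changes first-round spending by −c·ΔT = −€167.028 million, contributing k·(−c·ΔT) = (−€167.028 million) / 0.102 ≈ −€1,637.5 million.
Net ΔY = k(ΔG − c·ΔT) = (−€33.028 million) / 0.102 ≈ −€323.8 million.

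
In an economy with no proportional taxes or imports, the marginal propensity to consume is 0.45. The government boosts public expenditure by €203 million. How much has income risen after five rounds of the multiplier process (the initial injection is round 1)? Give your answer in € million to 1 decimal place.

Round 1 adds ΔG = €203 million; each later round is MPC = 0.45 times the previous.
After 5 rounds: 203 + 91.35 + 41.1075 + 18.498375 + 8.32426875 = ΔG·(1 − c^5)/(1 − c) = 203 × (1 − 0.0184528125)/0.55 ≈ €362.3 million.

€362.3 million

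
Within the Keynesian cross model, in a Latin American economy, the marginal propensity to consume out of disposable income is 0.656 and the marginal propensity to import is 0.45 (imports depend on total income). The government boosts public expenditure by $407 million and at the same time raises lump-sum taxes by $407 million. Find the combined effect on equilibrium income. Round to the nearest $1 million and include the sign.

+$176 million

Expenditure multiplier = 1/(1 − c + m) = 1/(1 − 0.656 + 0.45) = 1/0.794 ≈ 1.259.
ΔG contributes k·ΔG = (+$407 million) / 0.794 ≈ +$512.6 million.
ΔT of +$407 million changes first-round spending by −c·ΔT = −$266.992 million, contributing k·(−c·ΔT) = (−$266.992 million) / 0.794 ≈ −$336.3 million.
Net ΔY = k(ΔG − c·ΔT) = (+$140.008 million) / 0.794 ≈ +$176 million.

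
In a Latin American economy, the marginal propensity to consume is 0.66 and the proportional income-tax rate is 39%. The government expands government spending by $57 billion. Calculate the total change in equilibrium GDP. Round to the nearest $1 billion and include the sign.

Expenditure multiplier = 1/(1 − c(1−t)) = 1/(1 − 0.66×0.61) = 1/0.5974 ≈ 1.674.
ΔY = k × ΔG = (+$57 billion) / 0.5974 ≈ +$95 billion.

+$95 billion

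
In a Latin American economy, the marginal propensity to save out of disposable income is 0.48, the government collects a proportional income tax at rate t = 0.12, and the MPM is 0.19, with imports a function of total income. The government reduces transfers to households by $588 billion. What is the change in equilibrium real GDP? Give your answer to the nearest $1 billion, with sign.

MPC = 1 − MPS = 1 − 0.48 = 0.52.
The transfer change shifts disposable income by −$588 billion, so first-round consumption changes by c·ΔTR = 0.52 × (−$588 billion) = −$305.76 billion.
Expenditure multiplier = 1/(1 − c(1−t) + m) = 1/(1 − 0.52×0.88 + 0.19) = 1/0.7324 ≈ 1.365.
The transfer multiplier is c × k ≈ 0.71, so ΔY = k × (c·ΔTR) = (−$305.76 billion) / 0.7324 ≈ −$417 billion.

−$417 billion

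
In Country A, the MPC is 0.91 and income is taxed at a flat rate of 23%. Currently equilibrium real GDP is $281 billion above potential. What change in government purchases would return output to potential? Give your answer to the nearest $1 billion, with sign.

−$84 billion

Spending multiplier = 1/(1 − c(1−t)) = 1/(1 − 0.91×0.77) = 1/0.2993 ≈ 3.341.
Need ΔY = −$281 billion, so ΔG = ΔY/k = (−$281 billion) × 0.2993 ≈ −$84 billion.
The government should cut government purchases by $84 billion.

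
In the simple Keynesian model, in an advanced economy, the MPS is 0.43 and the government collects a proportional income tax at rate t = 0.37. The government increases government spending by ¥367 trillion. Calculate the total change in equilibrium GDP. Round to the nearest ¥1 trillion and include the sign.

+¥573 trillion

MPC = 1 − MPS = 1 − 0.43 = 0.57.
Government-spending multiplier = 1/(1 − c(1−t)) = 1/(1 − 0.57×0.63) = 1/0.6409 ≈ 1.56.
ΔY = k × ΔG = (+¥367 trillion) / 0.6409 ≈ +¥573 trillion.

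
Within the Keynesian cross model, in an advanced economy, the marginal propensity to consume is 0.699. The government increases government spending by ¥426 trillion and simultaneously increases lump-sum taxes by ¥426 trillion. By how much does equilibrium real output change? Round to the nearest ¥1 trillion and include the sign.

Expenditure multiplier = 1/(1 − MPC) = 1/(1 − 0.699) = 1/0.301 ≈ 3.322.
ΔG contributes k·ΔG = (+¥426 trillion) / 0.301 ≈ +¥1,415.3 trillion.
ΔT of +¥426 trillion changes first-round spending by −c·ΔT = −¥297.774 trillion, contributing k·(−c·ΔT) = (−¥297.774 trillion) / 0.301 ≈ −¥989.3 trillion.
With ΔG = ΔT and no other leakages, the balanced-budget multiplier is 1, so ΔY = ΔG = +¥426 trillion.

+¥426 trillion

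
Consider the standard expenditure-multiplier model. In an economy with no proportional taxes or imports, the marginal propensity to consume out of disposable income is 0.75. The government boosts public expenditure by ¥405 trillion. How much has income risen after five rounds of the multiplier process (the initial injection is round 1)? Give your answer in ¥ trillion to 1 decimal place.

¥1,235.6 trillion

Round 1 adds ΔG = ¥405 trillion; each later round is MPC = 0.75 times the previous.
After 5 rounds: 405 + 303.75 + 227.8125 + 170.859375 + 128.14453125 = ΔG·(1 − c^5)/(1 − c) = 405 × (1 − 0.2373046875)/0.25 ≈ ¥1,235.6 trillion.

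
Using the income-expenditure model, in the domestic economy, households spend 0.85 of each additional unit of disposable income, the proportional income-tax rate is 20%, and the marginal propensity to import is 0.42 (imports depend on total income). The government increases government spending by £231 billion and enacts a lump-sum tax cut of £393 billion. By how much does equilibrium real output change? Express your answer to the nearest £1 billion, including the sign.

+£764 billion

Expenditure multiplier = 1/(1 − c(1−t) + m) = 1/(1 − 0.85×0.8 + 0.42) = 1/0.74 ≈ 1.351.
ΔG contributes k·ΔG = (+£231 billion) / 0.74 ≈ +£312.2 billion.
ΔT of −£393 billion changes first-round spending by −c·ΔT = +£334.05 billion, contributing k·(−c·ΔT) = (+£334.05 billion) / 0.74 ≈ +£451.4 billion.
Net ΔY = k(ΔG − c·ΔT) = (+£565.05 billion) / 0.74 ≈ +£764 billion.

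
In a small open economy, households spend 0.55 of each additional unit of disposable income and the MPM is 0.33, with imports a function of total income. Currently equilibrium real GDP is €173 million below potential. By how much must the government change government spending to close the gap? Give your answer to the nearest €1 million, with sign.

+€135 million

Spending multiplier = 1/(1 − c + m) = 1/(1 − 0.55 + 0.33) = 1/0.78 ≈ 1.282.
Need ΔY = +€173 million, so ΔG = ΔY/k = (+€173 million) × 0.78 ≈ +€135 million.
The government should increase government spending by €135 million.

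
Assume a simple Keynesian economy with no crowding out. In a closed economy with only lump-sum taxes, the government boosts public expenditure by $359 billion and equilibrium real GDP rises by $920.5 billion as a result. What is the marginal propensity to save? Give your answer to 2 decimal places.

0.39

Implied spending multiplier k = ΔY/ΔG = 920.5/359 ≈ 2.5641.
Since k = 1/(1 − MPC), MPC = 1 − 1/k = 1 − ΔG/ΔY = 1 − 359/920.5 ≈ 0.61.
MPS = 1 − MPC = 0.39.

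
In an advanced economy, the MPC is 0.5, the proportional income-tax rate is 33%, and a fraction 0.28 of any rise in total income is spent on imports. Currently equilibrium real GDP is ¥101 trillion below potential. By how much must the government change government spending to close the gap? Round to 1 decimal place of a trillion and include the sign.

+¥95.4 trillion

Spending multiplier = 1/(1 − c(1−t) + m) = 1/(1 − 0.5×0.67 + 0.28) = 1/0.945 ≈ 1.058.
Need ΔY = +¥101 trillion, so ΔG = ΔY/k = (+¥101 trillion) × 0.945 ≈ +¥95.4 trillion.
The government should increase government spending by ¥95.4 trillion.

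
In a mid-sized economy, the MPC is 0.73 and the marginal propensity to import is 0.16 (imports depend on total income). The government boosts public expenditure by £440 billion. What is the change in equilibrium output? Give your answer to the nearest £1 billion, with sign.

+£1,023 billion

Expenditure multiplier = 1/(1 − c + m) = 1/(1 − 0.73 + 0.16) = 1/0.43 ≈ 2.326.
ΔY = k × ΔG = (+£440 billion) / 0.43 ≈ +£1,023 billion.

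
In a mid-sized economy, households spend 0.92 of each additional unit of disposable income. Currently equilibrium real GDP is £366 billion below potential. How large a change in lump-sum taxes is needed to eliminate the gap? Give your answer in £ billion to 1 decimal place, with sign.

−£31.8 billion

Spending multiplier = 1/(1 − MPC) = 1/(1 − 0.92) = 1/0.08 = 12.5.
Tax multiplier = −c·k = −0.92/0.08 = −11.5. Need ΔY = +£366 billion, so ΔT = ΔY/(−c·k) = −(+£366 billion) × 0.08 / 0.92 ≈ −£31.8 billion.
The government should cut lump-sum taxes by £31.8 billion.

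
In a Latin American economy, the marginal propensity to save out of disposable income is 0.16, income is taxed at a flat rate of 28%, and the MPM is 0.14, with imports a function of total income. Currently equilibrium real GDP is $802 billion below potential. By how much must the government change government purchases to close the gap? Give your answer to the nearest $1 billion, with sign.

MPC = 1 − MPS = 1 − 0.16 = 0.84.
Spending multiplier = 1/(1 − c(1−t) + m) = 1/(1 − 0.84×0.72 + 0.14) = 1/0.5352 ≈ 1.868.
Need ΔY = +$802 billion, so ΔG = ΔY/k = (+$802 billion) × 0.5352 ≈ +$429 billion.
The government should increase government purchases by $429 billion.

+$429 billion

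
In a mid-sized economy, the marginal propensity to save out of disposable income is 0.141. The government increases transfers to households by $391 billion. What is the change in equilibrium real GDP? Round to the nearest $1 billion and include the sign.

MPC = 1 − MPS = 1 − 0.141 = 0.859.
The transfer change shifts disposable income by +$391 billion, so first-round consumption changes by c·ΔTR = 0.859 × (+$391 billion) = +$335.869 billion.
Expenditure multiplier = 1/(1 − MPC) = 1/(1 − 0.859) = 1/0.141 ≈ 7.092.
The transfer multiplier is c × k ≈ 6.092, so ΔY = k × (c·ΔTR) = (+$335.869 billion) / 0.141 ≈ +$2,382 billion.

+$2,382 billion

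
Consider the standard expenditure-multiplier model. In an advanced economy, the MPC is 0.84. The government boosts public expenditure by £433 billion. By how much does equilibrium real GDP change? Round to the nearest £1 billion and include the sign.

+£2,706 billion

Government-spending multiplier = 1/(1 − MPC) = 1/(1 − 0.84) = 1/0.16 = 6.25.
ΔY = k × ΔG = (+£433 billion) / 0.16 ≈ +£2,706 billion.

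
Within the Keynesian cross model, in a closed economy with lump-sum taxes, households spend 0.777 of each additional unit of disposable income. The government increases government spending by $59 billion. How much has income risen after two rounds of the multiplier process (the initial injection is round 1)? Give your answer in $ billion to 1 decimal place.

Round 1 adds ΔG = $59 billion; each later round is MPC = 0.777 times the previous.
After 2 rounds: 59 + 45.843 = ΔG·(1 − c^2)/(1 − c) = 59 × (1 − 0.603729)/0.223 ≈ $104.8 billion.

$104.8 billion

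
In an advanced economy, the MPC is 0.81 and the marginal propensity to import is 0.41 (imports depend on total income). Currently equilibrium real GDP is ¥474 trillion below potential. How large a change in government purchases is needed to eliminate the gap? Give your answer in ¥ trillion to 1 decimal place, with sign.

Spending multiplier = 1/(1 − c + m) = 1/(1 − 0.81 + 0.41) = 1/0.6 ≈ 1.667.
Need ΔY = +¥474 trillion, so ΔG = ΔY/k = (+¥474 trillion) × 0.6 = +¥284.4 trillion.
The government should increase government purchases by ¥284.4 trillion.

+¥284.4 trillion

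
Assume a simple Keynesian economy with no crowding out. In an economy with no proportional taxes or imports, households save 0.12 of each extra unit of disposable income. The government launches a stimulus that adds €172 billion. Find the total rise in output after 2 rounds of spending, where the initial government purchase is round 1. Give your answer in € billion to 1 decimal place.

€323.4 billion

MPC = 1 − MPS = 1 − 0.12 = 0.88.
Round 1 adds ΔG = €172 billion; each later round is MPC = 0.88 times the previous.
After 2 rounds: 172 + 151.36 = ΔG·(1 − c^2)/(1 − c) = 172 × (1 − 0.7744)/0.12 ≈ €323.4 billion.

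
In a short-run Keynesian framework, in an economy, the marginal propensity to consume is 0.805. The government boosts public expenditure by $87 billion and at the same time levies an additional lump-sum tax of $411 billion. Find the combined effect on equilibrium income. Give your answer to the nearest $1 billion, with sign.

Expenditure multiplier = 1/(1 − MPC) = 1/(1 − 0.805) = 1/0.195 ≈ 5.128.
ΔG contributes k·ΔG = (+$87 billion) / 0.195 ≈ +$446.2 billion.
ΔT of +$411 billion changes first-round spending by −c·ΔT = −$330.855 billion, contributing k·(−c·ΔT) = (−$330.855 billion) / 0.195 ≈ −$1,696.7 billion.
Net ΔY = k(ΔG − c·ΔT) = (−$243.855 billion) / 0.195 ≈ −$1,251 billion.

−$1,251 billion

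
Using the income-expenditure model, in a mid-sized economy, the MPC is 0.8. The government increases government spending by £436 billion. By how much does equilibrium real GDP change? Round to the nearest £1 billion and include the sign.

+£2,180 billion

Government-spending multiplier = 1/(1 − MPC) = 1/(1 − 0.8) = 1/0.2 = 5.
ΔY = k × ΔG = (+£436 billion) / 0.2 = +£2,180 billion.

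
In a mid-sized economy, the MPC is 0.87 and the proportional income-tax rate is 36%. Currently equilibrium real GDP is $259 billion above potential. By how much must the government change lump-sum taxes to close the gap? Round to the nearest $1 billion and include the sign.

Spending multiplier = 1/(1 − c(1−t)) = 1/(1 − 0.87×0.64) = 1/0.4432 ≈ 2.256.
Tax multiplier = −c·k = −0.87/0.4432 ≈ −1.963. Need ΔY = −$259 billion, so ΔT = ΔY/(−c·k) = −(−$259 billion) × 0.4432 / 0.87 ≈ +$132 billion.
The government should raise lump-sum taxes by $132 billion.

+$132 billion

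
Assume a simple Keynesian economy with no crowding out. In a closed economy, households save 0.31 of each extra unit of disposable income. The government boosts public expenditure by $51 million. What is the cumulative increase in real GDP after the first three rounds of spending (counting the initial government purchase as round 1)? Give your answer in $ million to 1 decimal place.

MPC = 1 − MPS = 1 − 0.31 = 0.69.
Round 1 adds ΔG = $51 million; each later round is MPC = 0.69 times the previous.
After 3 rounds: 51 + 35.19 + 24.2811 = ΔG·(1 − c^3)/(1 − c) = 51 × (1 − 0.328509)/0.31 ≈ $110.5 million.

$110.5 million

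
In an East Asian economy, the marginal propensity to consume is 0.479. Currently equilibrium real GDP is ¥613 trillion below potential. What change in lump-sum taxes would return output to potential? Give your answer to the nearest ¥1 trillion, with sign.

Spending multiplier = 1/(1 − MPC) = 1/(1 − 0.479) = 1/0.521 ≈ 1.919.
Tax multiplier = −c·k = −0.479/0.521 ≈ −0.919. Need ΔY = +¥613 trillion, so ΔT = ΔY/(−c·k) = −(+¥613 trillion) × 0.521 / 0.479 ≈ −¥667 trillion.
The government should cut lump-sum taxes by ¥667 trillion.

−¥667 trillion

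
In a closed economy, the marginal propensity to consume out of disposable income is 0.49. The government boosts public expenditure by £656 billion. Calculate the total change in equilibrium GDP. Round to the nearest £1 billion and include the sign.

Expenditure multiplier = 1/(1 − MPC) = 1/(1 − 0.49) = 1/0.51 ≈ 1.961.
ΔY = k × ΔG = (+£656 billion) / 0.51 ≈ +£1,286 billion.

+£1,286 billion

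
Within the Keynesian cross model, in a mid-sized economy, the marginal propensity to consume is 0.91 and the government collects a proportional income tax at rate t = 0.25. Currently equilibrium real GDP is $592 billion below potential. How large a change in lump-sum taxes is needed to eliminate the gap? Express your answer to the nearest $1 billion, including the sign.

−$207 billion

Spending multiplier = 1/(1 − c(1−t)) = 1/(1 − 0.91×0.75) = 1/0.3175 ≈ 3.15.
Tax multiplier = −c·k = −0.91/0.3175 ≈ −2.866. Need ΔY = +$592 billion, so ΔT = ΔY/(−c·k) = −(+$592 billion) × 0.3175 / 0.91 ≈ −$207 billion.
The government should cut lump-sum taxes by $207 billion.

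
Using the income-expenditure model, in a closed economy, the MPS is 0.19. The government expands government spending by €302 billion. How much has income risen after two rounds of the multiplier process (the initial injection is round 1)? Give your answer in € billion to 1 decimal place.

MPC = 1 − MPS = 1 − 0.19 = 0.81.
Round 1 adds ΔG = €302 billion; each later round is MPC = 0.81 times the previous.
After 2 rounds: 302 + 244.62 = ΔG·(1 − c^2)/(1 − c) = 302 × (1 − 0.6561)/0.19 ≈ €546.6 billion.

€546.6 billion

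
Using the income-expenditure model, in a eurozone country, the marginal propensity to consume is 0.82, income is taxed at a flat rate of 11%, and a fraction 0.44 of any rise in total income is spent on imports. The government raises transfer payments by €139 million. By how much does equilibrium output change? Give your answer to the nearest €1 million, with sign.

+€160 million

The transfer change shifts disposable income by +€139 million, so first-round consumption changes by c·ΔTR = 0.82 × (+€139 million) = +€113.98 million.
Expenditure multiplier = 1/(1 − c(1−t) + m) = 1/(1 − 0.82×0.89 + 0.44) = 1/0.7102 ≈ 1.408.
The transfer multiplier is c × k ≈ 1.155, so ΔY = k × (c·ΔTR) = (+€113.98 million) / 0.7102 ≈ +€160 million.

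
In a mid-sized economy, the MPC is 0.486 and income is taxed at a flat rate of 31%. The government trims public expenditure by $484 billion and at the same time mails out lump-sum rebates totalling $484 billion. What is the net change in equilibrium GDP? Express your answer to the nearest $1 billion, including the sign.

Expenditure multiplier = 1/(1 − c(1−t)) = 1/(1 − 0.486×0.69) = 1/0.66466 ≈ 1.505.
ΔG contributes k·ΔG = (−$484 billion) / 0.66466 ≈ −$728.2 billion.
ΔT of −$484 billion changes first-round spending by −c·ΔT = +$235.224 billion, contributing k·(−c·ΔT) = (+$235.224 billion) / 0.66466 ≈ +$353.9 billion.
Net ΔY = k(ΔG − c·ΔT) = (−$248.776 billion) / 0.66466 ≈ −$374 billion.

−$374 billion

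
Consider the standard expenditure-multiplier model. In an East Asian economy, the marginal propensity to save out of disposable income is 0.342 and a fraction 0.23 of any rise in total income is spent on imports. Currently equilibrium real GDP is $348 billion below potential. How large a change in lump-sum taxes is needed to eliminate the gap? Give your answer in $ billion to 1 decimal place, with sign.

MPC = 1 − MPS = 1 − 0.342 = 0.658.
Spending multiplier = 1/(1 − c + m) = 1/(1 − 0.658 + 0.23) = 1/0.572 ≈ 1.748.
Tax multiplier = −c·k = −0.658/0.572 ≈ −1.15. Need ΔY = +$348 billion, so ΔT = ΔY/(−c·k) = −(+$348 billion) × 0.572 / 0.658 ≈ −$302.5 billion.
The government should cut lump-sum taxes by $302.5 billion.

−$302.5 billion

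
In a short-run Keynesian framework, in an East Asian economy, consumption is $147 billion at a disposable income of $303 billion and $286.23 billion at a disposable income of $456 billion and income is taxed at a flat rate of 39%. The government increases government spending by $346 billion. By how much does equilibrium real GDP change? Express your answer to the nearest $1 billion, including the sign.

MPC = ΔC/ΔYd = (286.23 − 147)/(456 − 303) = 139.23/153 = 0.91.
Expenditure multiplier = 1/(1 − c(1−t)) = 1/(1 − 0.91×0.61) = 1/0.4449 ≈ 2.248.
ΔY = k × ΔG = (+$346 billion) / 0.4449 ≈ +$778 billion.

+$778 billion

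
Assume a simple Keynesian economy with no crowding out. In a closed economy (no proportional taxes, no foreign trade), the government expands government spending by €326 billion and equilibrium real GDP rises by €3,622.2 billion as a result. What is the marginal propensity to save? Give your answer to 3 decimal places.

Implied spending multiplier k = ΔY/ΔG = 3,622.2/326 ≈ 11.111.
Since k = 1/(1 − MPC), MPC = 1 − 1/k = 1 − ΔG/ΔY = 1 − 326/3,622.2 ≈ 0.910.
MPS = 1 − MPC = 0.090.

0.090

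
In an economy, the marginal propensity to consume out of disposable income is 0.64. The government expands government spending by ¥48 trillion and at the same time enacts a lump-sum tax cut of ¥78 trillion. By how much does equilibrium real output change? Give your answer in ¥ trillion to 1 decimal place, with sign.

+¥272.0 trillion

Expenditure multiplier = 1/(1 − MPC) = 1/(1 − 0.64) = 1/0.36 ≈ 2.778.
ΔG contributes k·ΔG = (+¥48 trillion) / 0.36 ≈ +¥133.3 trillion.
ΔT of −¥78 trillion changes first-round spending by −c·ΔT = +¥49.92 trillion, contributing k·(−c·ΔT) = (+¥49.92 trillion) / 0.36 ≈ +¥138.7 trillion.
Net ΔY = k(ΔG − c·ΔT) = (+¥97.92 trillion) / 0.36 = +¥272 trillion.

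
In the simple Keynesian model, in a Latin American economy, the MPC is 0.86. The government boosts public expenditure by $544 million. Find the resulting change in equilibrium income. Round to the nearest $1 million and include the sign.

Expenditure multiplier = 1/(1 − MPC) = 1/(1 − 0.86) = 1/0.14 ≈ 7.143.
ΔY = k × ΔG = (+$544 million) / 0.14 ≈ +$3,886 million.

+$3,886 million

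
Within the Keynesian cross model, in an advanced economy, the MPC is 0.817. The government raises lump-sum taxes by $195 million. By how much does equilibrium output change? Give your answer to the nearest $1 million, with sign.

A lump-sum tax change of +$195 million shifts disposable income by −$195 million; first-round consumption changes by −c × ΔT = −0.817 × (+$195 million) = −$159.315 million.
Expenditure multiplier = 1/(1 − MPC) = 1/(1 − 0.817) = 1/0.183 ≈ 5.464.
The tax multiplier is −c × k ≈ −4.464, so ΔY = k × (−c·ΔT) = (−$159.315 million) / 0.183 ≈ −$871 million.

−$871 million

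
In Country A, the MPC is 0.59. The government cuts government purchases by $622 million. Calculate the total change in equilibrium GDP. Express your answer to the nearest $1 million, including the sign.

Spending multiplier = 1/(1 − MPC) = 1/(1 − 0.59) = 1/0.41 ≈ 2.439.
ΔY = k × ΔG = (−$622 million) / 0.41 ≈ −$1,517 million.

−$1,517 million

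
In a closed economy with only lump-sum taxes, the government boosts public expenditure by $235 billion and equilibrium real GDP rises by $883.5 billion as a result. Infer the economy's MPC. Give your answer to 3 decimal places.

Implied spending multiplier k = ΔY/ΔG = 883.5/235 ≈ 3.7596.
Since k = 1/(1 − MPC), MPC = 1 − 1/k = 1 − ΔG/ΔY = 1 − 235/883.5 ≈ 0.734.

0.734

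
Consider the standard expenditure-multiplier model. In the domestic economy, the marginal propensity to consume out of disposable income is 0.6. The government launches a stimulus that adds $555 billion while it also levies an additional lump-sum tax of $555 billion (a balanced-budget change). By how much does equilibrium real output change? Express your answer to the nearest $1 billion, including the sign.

Expenditure multiplier = 1/(1 − MPC) = 1/(1 − 0.6) = 1/0.4 = 2.5.
ΔG contributes k·ΔG = (+$555 billion) / 0.4 = +$1,387.5 billion.
ΔT of +$555 billion changes first-round spending by −c·ΔT = −$333 billion, contributing k·(−c·ΔT) = (−$333 billion) / 0.4 = −$832.5 billion.
With ΔG = ΔT and no other leakages, the balanced-budget multiplier is 1, so ΔY = ΔG = +$555 billion.

+$555 billion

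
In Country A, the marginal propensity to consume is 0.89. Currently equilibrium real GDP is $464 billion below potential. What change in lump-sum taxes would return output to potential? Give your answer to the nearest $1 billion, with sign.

−$57 billion

Spending multiplier = 1/(1 − MPC) = 1/(1 − 0.89) = 1/0.11 ≈ 9.091.
Tax multiplier = −c·k = −0.89/0.11 ≈ −8.091. Need ΔY = +$464 billion, so ΔT = ΔY/(−c·k) = −(+$464 billion) × 0.11 / 0.89 ≈ −$57 billion.
The government should cut lump-sum taxes by $57 billion.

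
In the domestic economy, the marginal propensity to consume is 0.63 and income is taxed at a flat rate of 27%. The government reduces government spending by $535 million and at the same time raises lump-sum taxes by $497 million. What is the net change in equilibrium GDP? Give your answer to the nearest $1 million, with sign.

Expenditure multiplier = 1/(1 − c(1−t)) = 1/(1 − 0.63×0.73) = 1/0.5401 ≈ 1.852.
ΔG contributes k·ΔG = (−$535 million) / 0.5401 ≈ −$990.6 million.
ΔT of +$497 million changes first-round spending by −c·ΔT = −$313.11 million, contributing k·(−c·ΔT) = (−$313.11 million) / 0.5401 ≈ −$579.7 million.
Net ΔY = k(ΔG − c·ΔT) = (−$848.11 million) / 0.5401 ≈ −$1,570 million.

−$1,570 million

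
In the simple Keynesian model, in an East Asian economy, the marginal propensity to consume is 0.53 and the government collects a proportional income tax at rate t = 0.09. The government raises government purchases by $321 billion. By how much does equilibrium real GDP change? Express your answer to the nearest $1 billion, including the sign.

+$620 billion

Government-spending multiplier = 1/(1 − c(1−t)) = 1/(1 − 0.53×0.91) = 1/0.5177 ≈ 1.932.
ΔY = k × ΔG = (+$321 billion) / 0.5177 ≈ +$620 billion.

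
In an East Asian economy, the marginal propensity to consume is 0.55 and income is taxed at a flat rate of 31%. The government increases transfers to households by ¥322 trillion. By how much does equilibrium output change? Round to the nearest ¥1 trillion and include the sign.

+¥285 trillion

The transfer change shifts disposable income by +¥322 trillion, so first-round consumption changes by c·ΔTR = 0.55 × (+¥322 trillion) = +¥177.1 trillion.
Expenditure multiplier = 1/(1 − c(1−t)) = 1/(1 − 0.55×0.69) = 1/0.6205 ≈ 1.612.
The transfer multiplier is c × k ≈ 0.886, so ΔY = k × (c·ΔTR) = (+¥177.1 trillion) / 0.6205 ≈ +¥285 trillion.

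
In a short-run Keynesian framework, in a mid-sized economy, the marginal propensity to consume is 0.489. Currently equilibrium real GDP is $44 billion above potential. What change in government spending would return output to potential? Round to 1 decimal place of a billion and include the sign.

Spending multiplier = 1/(1 − MPC) = 1/(1 − 0.489) = 1/0.511 ≈ 1.957.
Need ΔY = −$44 billion, so ΔG = ΔY/k = (−$44 billion) × 0.511 ≈ −$22.5 billion.
The government should cut government spending by $22.5 billion.

−$22.5 billion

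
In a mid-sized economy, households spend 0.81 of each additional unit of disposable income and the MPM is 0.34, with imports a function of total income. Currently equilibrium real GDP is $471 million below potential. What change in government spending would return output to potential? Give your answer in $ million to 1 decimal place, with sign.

Spending multiplier = 1/(1 − c + m) = 1/(1 − 0.81 + 0.34) = 1/0.53 ≈ 1.887.
Need ΔY = +$471 million, so ΔG = ΔY/k = (+$471 million) × 0.53 ≈ +$249.6 million.
The government should increase government spending by $249.6 million.

+$249.6 million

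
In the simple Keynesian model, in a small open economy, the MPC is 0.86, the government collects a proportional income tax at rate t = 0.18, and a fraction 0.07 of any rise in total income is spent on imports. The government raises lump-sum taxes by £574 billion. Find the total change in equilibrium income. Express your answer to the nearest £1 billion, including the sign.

A lump-sum tax change of +£574 billion shifts disposable income by −£574 billion; first-round consumption changes by −c × ΔT = −0.86 × (+£574 billion) = −£493.64 billion.
Expenditure multiplier = 1/(1 − c(1−t) + m) = 1/(1 − 0.86×0.82 + 0.07) = 1/0.3648 ≈ 2.741.
The tax multiplier is −c × k ≈ −2.357, so ΔY = k × (−c·ΔT) = (−£493.64 billion) / 0.3648 ≈ −£1,353 billion.

−£1,353 billion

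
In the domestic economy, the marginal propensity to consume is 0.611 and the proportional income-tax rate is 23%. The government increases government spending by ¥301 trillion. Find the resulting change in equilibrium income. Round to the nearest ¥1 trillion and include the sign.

+¥568 trillion

Expenditure multiplier = 1/(1 − c(1−t)) = 1/(1 − 0.611×0.77) = 1/0.52953 ≈ 1.888.
ΔY = k × ΔG = (+¥301 trillion) / 0.52953 ≈ +¥568 trillion.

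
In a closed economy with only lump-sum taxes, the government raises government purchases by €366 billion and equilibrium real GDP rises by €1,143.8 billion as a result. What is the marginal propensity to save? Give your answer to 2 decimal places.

0.32

Implied spending multiplier k = ΔY/ΔG = 1,143.8/366 ≈ 3.1251.
Since k = 1/(1 − MPC), MPC = 1 − 1/k = 1 − ΔG/ΔY = 1 − 366/1,143.8 ≈ 0.68.
MPS = 1 − MPC = 0.32.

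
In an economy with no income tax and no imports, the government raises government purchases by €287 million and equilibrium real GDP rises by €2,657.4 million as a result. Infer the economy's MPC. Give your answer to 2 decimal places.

0.89

Implied spending multiplier k = ΔY/ΔG = 2,657.4/287 ≈ 9.2592.
Since k = 1/(1 − MPC), MPC = 1 − 1/k = 1 − ΔG/ΔY = 1 − 287/2,657.4 ≈ 0.89.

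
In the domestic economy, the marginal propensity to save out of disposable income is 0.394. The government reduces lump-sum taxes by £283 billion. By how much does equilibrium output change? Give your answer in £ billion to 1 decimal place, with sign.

+£435.3 billion

MPC = 1 − MPS = 1 − 0.394 = 0.606.
A lump-sum tax change of −£283 billion shifts disposable income by +£283 billion; first-round consumption changes by −c × ΔT = −0.606 × (−£283 billion) = +£171.498 billion.
Expenditure multiplier = 1/(1 − MPC) = 1/(1 − 0.606) = 1/0.394 ≈ 2.538.
The tax multiplier is −c × k ≈ −1.538, so ΔY = k × (−c·ΔT) = (+£171.498 billion) / 0.394 ≈ +£435.3 billion.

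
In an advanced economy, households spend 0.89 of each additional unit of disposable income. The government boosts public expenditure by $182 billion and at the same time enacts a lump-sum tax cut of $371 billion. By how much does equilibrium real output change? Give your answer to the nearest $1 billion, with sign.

Expenditure multiplier = 1/(1 − MPC) = 1/(1 − 0.89) = 1/0.11 ≈ 9.091.
ΔG contributes k·ΔG = (+$182 billion) / 0.11 ≈ +$1,654.5 billion.
ΔT of −$371 billion changes first-round spending by −c·ΔT = +$330.19 billion, contributing k·(−c·ΔT) = (+$330.19 billion) / 0.11 ≈ +$3,001.7 billion.
Net ΔY = k(ΔG − c·ΔT) = (+$512.19 billion) / 0.11 ≈ +$4,656 billion.

+$4,656 billion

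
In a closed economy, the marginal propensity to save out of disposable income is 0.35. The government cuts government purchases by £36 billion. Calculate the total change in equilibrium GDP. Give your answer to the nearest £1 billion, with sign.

−£103 billion

MPC = 1 − MPS = 1 − 0.35 = 0.65.
Expenditure multiplier = 1/(1 − MPC) = 1/(1 − 0.65) = 1/0.35 ≈ 2.857.
ΔY = k × ΔG = (−£36 billion) / 0.35 ≈ −£103 billion.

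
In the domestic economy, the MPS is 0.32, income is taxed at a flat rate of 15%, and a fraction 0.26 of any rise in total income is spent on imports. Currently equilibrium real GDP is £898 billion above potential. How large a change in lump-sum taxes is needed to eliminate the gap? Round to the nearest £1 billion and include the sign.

MPC = 1 − MPS = 1 − 0.32 = 0.68.
Spending multiplier = 1/(1 − c(1−t) + m) = 1/(1 − 0.68×0.85 + 0.26) = 1/0.682 ≈ 1.466.
Tax multiplier = −c·k = −0.68/0.682 ≈ −0.997. Need ΔY = −£898 billion, so ΔT = ΔY/(−c·k) = −(−£898 billion) × 0.682 / 0.68 ≈ +£901 billion.
The government should raise lump-sum taxes by £901 billion.

+£901 billion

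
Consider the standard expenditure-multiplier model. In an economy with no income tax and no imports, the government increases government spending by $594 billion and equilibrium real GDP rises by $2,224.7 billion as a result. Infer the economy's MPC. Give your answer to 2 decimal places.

0.73

Implied spending multiplier k = ΔY/ΔG = 2,224.7/594 ≈ 3.7453.
Since k = 1/(1 − MPC), MPC = 1 − 1/k = 1 − ΔG/ΔY = 1 − 594/2,224.7 ≈ 0.73.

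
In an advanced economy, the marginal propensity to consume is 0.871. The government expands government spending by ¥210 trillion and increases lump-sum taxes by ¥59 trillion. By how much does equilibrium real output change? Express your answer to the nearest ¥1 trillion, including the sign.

Expenditure multiplier = 1/(1 − MPC) = 1/(1 − 0.871) = 1/0.129 ≈ 7.752.
ΔG contributes k·ΔG = (+¥210 trillion) / 0.129 ≈ +¥1,627.9 trillion.
ΔT of +¥59 trillion changes first-round spending by −c·ΔT = −¥51.389 trillion, contributing k·(−c·ΔT) = (−¥51.389 trillion) / 0.129 ≈ −¥398.4 trillion.
Net ΔY = k(ΔG − c·ΔT) = (+¥158.611 trillion) / 0.129 ≈ +¥1,230 trillion.

+¥1,230 trillion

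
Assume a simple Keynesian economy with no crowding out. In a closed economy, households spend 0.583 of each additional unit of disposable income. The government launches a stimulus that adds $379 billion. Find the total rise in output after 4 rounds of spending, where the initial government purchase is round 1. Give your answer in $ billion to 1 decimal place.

$803.9 billion

Round 1 adds ΔG = $379 billion; each later round is MPC = 0.583 times the previous.
After 4 rounds: 379 + 220.957 + 128.817931 + 75.100853773 = ΔG·(1 − c^4)/(1 − c) = 379 × (1 − 0.115524532321)/0.417 ≈ $803.9 billion.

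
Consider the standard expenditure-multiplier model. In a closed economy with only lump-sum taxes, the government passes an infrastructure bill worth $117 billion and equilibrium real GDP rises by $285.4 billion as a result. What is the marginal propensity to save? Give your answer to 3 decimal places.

Implied spending multiplier k = ΔY/ΔG = 285.4/117 ≈ 2.4393.
Since k = 1/(1 − MPC), MPC = 1 − 1/k = 1 − ΔG/ΔY = 1 − 117/285.4 ≈ 0.590.
MPS = 1 − MPC = 0.410.

0.410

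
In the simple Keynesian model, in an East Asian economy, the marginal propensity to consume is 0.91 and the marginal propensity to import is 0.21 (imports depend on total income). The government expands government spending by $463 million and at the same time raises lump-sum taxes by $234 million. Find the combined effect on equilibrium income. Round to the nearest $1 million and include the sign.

+$834 million

Expenditure multiplier = 1/(1 − c + m) = 1/(1 − 0.91 + 0.21) = 1/0.3 ≈ 3.333.
ΔG contributes k·ΔG = (+$463 million) / 0.3 ≈ +$1,543.3 million.
ΔT of +$234 million changes first-round spending by −c·ΔT = −$212.94 million, contributing k·(−c·ΔT) = (−$212.94 million) / 0.3 = −$709.8 million.
Net ΔY = k(ΔG − c·ΔT) = (+$250.06 million) / 0.3 ≈ +$834 million.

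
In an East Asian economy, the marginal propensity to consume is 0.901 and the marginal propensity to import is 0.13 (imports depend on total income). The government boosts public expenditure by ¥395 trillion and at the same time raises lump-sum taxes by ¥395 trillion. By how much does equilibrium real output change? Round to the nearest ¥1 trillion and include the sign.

Expenditure multiplier = 1/(1 − c + m) = 1/(1 − 0.901 + 0.13) = 1/0.229 ≈ 4.367.
ΔG contributes k·ΔG = (+¥395 trillion) / 0.229 ≈ +¥1,724.9 trillion.
ΔT of +¥395 trillion changes first-round spending by −c·ΔT = −¥355.895 trillion, contributing k·(−c·ΔT) = (−¥355.895 trillion) / 0.229 ≈ −¥1,554.1 trillion.
Net ΔY = k(ΔG − c·ΔT) = (+¥39.105 trillion) / 0.229 ≈ +¥171 trillion.

+¥171 trillion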